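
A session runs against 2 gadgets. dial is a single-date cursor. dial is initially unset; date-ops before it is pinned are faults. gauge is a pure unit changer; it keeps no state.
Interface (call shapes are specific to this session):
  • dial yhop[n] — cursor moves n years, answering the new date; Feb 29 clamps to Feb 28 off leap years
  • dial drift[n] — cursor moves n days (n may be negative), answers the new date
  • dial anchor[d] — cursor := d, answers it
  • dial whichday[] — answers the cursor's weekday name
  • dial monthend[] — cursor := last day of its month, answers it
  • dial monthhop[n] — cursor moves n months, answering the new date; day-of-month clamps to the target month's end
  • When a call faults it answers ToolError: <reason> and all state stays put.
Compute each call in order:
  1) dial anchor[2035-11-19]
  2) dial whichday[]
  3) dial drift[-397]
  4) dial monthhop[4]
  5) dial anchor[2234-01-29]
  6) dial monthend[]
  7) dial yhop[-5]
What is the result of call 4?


% 1. dial anchor(d=2035-11-19) ~> 2035-11-19
% 2. dial whichday() ~> Monday
% 3. dial drift(n=-397) ~> 2034-10-18
% 4. dial monthhop(n=4) ~> 2035-02-18
% 5. dial anchor(d=2234-01-29) ~> 2234-01-29
% 6. dial monthend() ~> 2234-01-31
% 7. dial yhop(n=-5) ~> 2229-01-31

Answer: 2035-02-18


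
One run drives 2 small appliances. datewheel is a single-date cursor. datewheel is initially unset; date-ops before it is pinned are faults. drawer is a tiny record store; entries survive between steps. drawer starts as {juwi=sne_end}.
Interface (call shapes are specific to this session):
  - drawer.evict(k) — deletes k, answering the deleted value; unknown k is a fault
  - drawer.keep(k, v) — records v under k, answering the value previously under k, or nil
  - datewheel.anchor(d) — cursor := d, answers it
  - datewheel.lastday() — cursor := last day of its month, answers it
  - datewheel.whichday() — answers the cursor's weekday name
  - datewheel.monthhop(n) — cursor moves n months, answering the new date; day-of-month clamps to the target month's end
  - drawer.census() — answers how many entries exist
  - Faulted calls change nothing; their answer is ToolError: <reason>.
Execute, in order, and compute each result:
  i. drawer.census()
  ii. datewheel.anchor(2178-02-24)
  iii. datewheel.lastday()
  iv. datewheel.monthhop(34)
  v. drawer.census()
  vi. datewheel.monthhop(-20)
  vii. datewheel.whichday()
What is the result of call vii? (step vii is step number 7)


Answer: Wednesday

Derivation:
·→ drawer.census()
·← 1
·→ datewheel.anchor(d: 2178-02-24)
·← 2178-02-24
·→ datewheel.lastday()
·← 2178-02-28
·→ datewheel.monthhop(n: 34)
·← 2180-12-28
·→ drawer.census()
·← 1
·→ datewheel.monthhop(n: -20)
·← 2179-04-28
·→ datewheel.whichday()
·← Wednesday


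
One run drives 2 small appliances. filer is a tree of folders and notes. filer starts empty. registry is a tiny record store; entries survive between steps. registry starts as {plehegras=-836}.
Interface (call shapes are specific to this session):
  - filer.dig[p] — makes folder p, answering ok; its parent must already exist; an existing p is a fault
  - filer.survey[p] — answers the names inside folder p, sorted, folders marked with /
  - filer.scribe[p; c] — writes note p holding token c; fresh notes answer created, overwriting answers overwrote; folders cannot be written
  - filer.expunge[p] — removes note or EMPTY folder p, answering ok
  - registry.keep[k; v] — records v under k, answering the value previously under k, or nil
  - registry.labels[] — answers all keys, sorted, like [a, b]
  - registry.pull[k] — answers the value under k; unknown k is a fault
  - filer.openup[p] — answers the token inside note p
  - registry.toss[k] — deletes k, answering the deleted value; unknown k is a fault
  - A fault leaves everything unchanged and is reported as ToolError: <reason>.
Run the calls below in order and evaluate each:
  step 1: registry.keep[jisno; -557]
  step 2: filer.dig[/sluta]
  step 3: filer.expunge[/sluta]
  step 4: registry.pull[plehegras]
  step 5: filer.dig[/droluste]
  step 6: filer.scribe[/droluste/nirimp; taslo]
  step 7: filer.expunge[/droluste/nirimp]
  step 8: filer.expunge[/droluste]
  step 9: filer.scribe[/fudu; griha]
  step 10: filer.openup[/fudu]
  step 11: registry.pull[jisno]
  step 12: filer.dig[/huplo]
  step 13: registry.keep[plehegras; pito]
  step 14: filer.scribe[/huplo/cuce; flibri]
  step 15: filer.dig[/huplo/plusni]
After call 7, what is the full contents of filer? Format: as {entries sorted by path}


Answer: {droluste/}

Derivation:
CALL registry.keep[k=jisno; v=-557]
RET  nil
CALL filer.dig[p=/sluta]
RET  ok
CALL filer.expunge[p=/sluta]
RET  ok
CALL registry.pull[k=plehegras]
RET  -836
CALL filer.dig[p=/droluste]
RET  ok
CALL filer.scribe[p=/droluste/nirimp; c=taslo]
RET  created
CALL filer.expunge[p=/droluste/nirimp]
RET  ok
CALL filer.expunge[p=/droluste]
RET  ok
CALL filer.scribe[p=/fudu; c=griha]
RET  created
CALL filer.openup[p=/fudu]
RET  griha
CALL registry.pull[k=jisno]
RET  -557
CALL filer.dig[p=/huplo]
RET  ok
CALL registry.keep[k=plehegras; v=pito]
RET  -836
CALL filer.scribe[p=/huplo/cuce; c=flibri]
RET  created
CALL filer.dig[p=/huplo/plusni]
RET  ok


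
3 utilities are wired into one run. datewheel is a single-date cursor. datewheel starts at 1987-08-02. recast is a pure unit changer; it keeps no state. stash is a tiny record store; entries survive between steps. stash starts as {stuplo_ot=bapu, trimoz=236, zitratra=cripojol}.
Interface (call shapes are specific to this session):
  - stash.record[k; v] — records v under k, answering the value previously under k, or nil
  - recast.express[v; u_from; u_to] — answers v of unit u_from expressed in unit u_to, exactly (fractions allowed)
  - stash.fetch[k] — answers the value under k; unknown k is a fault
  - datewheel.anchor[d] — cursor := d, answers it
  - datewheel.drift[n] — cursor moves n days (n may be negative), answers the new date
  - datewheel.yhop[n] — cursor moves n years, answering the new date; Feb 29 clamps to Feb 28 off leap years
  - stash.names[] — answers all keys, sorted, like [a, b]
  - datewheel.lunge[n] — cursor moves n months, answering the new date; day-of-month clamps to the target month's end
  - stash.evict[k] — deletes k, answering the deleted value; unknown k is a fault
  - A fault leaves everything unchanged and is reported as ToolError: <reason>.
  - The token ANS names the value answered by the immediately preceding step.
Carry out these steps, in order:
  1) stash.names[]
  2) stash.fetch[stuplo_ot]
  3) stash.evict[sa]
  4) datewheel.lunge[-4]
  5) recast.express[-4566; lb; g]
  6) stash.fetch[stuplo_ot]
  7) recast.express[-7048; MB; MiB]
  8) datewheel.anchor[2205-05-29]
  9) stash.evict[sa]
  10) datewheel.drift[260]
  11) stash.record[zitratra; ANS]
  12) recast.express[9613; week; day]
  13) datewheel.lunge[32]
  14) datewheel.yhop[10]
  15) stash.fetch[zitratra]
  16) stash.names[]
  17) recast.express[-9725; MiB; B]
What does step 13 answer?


Answer: 2208-10-13

Derivation:
-> stash.names()
<- [stuplo_ot, trimoz, zitratra]
-> stash.fetch(stuplo_ot)
<- bapu
-> stash.evict(sa)
<- ToolError: no such key sa
-> datewheel.lunge(-4)
<- 1987-04-02
-> recast.express(-4566, lb, g)
<- -103555138071/50000
-> stash.fetch(stuplo_ot)
<- bapu
-> recast.express(-7048, MB, MiB)
<- -13765625/2048
-> datewheel.anchor(2205-05-29)
<- 2205-05-29
-> stash.evict(sa)
<- ToolError: no such key sa
-> datewheel.drift(260)
<- 2206-02-13
-> stash.record(zitratra, ANS)
<- cripojol
-> recast.express(9613, week, day)
<- 67291
-> datewheel.lunge(32)
<- 2208-10-13
-> datewheel.yhop(10)
<- 2218-10-13
-> stash.fetch(zitratra)
<- 2206-02-13
-> stash.names()
<- [stuplo_ot, trimoz, zitratra]
-> recast.express(-9725, MiB, B)
<- -10197401600


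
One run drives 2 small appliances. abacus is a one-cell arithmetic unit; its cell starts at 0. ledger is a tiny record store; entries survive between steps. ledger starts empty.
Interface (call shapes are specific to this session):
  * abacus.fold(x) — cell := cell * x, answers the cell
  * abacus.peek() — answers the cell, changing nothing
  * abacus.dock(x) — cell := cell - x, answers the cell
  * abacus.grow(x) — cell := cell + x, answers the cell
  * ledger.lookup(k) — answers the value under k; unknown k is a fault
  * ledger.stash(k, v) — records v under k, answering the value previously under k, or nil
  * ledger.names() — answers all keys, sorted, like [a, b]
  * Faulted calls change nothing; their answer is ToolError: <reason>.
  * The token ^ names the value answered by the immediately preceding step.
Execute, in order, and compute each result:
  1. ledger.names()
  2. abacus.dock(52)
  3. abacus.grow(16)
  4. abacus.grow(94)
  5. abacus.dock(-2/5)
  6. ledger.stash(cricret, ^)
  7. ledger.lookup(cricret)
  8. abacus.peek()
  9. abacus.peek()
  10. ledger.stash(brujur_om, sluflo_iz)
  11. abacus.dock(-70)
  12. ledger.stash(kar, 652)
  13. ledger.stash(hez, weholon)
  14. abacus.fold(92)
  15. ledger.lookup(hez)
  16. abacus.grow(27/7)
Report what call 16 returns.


Step: names[]
Result: []
Step: dock[x→52]
Result: -52
Step: grow[x→16]
Result: -36
Step: grow[x→94]
Result: 58
Step: dock[x→-2/5]
Result: 292/5
Step: stash[k→cricret; v→^]
Result: nil
Step: lookup[k→cricret]
Result: 292/5
Step: peek[]
Result: 292/5
Step: peek[]
Result: 292/5
Step: stash[k→brujur_om; v→sluflo_iz]
Result: nil
Step: dock[x→-70]
Result: 642/5
Step: stash[k→kar; v→652]
Result: nil
Step: stash[k→hez; v→weholon]
Result: nil
Step: fold[x→92]
Result: 59064/5
Step: lookup[k→hez]
Result: weholon
Step: grow[x→27/7]
Result: 413583/35

Answer: 413583/35


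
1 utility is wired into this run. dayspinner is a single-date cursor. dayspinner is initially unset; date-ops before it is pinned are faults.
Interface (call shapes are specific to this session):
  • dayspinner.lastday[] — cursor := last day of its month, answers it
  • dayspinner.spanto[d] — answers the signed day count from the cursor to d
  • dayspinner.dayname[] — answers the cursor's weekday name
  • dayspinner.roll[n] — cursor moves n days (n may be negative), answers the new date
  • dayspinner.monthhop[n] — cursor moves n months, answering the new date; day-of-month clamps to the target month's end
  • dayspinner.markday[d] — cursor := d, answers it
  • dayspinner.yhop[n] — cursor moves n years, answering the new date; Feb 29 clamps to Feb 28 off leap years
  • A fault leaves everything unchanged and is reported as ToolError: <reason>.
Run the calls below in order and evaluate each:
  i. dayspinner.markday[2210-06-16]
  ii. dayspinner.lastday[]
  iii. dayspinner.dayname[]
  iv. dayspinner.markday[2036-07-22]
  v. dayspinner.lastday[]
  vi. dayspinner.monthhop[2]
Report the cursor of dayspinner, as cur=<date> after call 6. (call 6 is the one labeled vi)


I try dayspinner.markday with d: 2210-06-16, and get 2210-06-16.
I call dayspinner.lastday(), and get 2210-06-30.
Invoking dayspinner.dayname(), giving Saturday.
I call dayspinner.markday with d: 2036-07-22, yielding 2036-07-22.
I run dayspinner.lastday: 2036-07-31.
Then dayspinner.monthhop with n: 2, → 2036-09-30.

Answer: cur=2036-09-30


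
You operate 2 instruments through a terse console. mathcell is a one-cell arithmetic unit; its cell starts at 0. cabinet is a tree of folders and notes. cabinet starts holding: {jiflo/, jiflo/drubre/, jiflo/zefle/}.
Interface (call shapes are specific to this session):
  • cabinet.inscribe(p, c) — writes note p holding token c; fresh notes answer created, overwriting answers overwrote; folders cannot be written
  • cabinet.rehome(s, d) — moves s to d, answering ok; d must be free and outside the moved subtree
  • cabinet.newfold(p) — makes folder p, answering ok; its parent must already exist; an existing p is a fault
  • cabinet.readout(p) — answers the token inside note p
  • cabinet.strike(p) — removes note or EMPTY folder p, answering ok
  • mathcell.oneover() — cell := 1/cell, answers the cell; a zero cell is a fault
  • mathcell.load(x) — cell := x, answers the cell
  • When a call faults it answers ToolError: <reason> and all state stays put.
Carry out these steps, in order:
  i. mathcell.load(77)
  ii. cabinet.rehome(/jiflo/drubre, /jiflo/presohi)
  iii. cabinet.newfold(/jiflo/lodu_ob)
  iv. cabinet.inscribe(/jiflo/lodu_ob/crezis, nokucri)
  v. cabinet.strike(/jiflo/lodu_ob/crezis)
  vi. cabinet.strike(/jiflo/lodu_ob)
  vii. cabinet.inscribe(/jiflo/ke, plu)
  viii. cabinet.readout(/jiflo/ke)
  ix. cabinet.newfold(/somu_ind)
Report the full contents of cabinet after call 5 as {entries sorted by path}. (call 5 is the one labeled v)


% load x→77
[out] 77
% rehome s→/jiflo/drubre d→/jiflo/presohi
[out] ok
% newfold p→/jiflo/lodu_ob
[out] ok
% inscribe p→/jiflo/lodu_ob/crezis c→nokucri
[out] created
% strike p→/jiflo/lodu_ob/crezis
[out] ok
% strike p→/jiflo/lodu_ob
[out] ok
% inscribe p→/jiflo/ke c→plu
[out] created
% readout p→/jiflo/ke
[out] plu
% newfold p→/somu_ind
[out] ok

Answer: {jiflo/, jiflo/lodu_ob/, jiflo/presohi/, jiflo/zefle/}


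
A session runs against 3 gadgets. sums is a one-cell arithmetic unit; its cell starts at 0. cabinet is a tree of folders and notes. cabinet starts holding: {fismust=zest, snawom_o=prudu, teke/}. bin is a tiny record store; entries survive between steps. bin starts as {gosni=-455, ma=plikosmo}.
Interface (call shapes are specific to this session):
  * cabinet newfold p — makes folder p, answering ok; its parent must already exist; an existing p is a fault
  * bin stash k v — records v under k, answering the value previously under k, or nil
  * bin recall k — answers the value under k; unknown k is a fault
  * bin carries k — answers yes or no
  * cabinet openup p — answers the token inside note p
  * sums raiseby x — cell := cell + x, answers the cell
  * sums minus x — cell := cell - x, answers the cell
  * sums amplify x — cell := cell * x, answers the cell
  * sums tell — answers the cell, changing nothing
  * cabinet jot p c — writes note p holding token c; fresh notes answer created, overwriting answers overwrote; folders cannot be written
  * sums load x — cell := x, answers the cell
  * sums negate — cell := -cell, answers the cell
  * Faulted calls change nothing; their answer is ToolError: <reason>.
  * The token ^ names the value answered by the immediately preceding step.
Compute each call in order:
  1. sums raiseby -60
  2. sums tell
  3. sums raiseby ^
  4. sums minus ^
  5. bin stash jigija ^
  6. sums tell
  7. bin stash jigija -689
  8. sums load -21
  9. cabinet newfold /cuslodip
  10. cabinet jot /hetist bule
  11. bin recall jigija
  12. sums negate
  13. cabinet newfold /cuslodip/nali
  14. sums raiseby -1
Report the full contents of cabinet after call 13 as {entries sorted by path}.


Answer: {cuslodip/, cuslodip/nali/, fismust=zest, hetist=bule, snawom_o=prudu, teke/}

Derivation:
-> sums raiseby(x='-60')
<- -60
-> sums tell()
<- -60
-> sums raiseby(x='^')
<- -120
-> sums minus(x='^')
<- 0
-> bin stash(k='jigija', v='^')
<- nil
-> sums tell()
<- 0
-> bin stash(k='jigija', v='-689')
<- 0
-> sums load(x='-21')
<- -21
-> cabinet newfold(p='/cuslodip')
<- ok
-> cabinet jot(p='/hetist', c='bule')
<- created
-> bin recall(k='jigija')
<- -689
-> sums negate()
<- 21
-> cabinet newfold(p='/cuslodip/nali')
<- ok
-> sums raiseby(x='-1')
<- 20


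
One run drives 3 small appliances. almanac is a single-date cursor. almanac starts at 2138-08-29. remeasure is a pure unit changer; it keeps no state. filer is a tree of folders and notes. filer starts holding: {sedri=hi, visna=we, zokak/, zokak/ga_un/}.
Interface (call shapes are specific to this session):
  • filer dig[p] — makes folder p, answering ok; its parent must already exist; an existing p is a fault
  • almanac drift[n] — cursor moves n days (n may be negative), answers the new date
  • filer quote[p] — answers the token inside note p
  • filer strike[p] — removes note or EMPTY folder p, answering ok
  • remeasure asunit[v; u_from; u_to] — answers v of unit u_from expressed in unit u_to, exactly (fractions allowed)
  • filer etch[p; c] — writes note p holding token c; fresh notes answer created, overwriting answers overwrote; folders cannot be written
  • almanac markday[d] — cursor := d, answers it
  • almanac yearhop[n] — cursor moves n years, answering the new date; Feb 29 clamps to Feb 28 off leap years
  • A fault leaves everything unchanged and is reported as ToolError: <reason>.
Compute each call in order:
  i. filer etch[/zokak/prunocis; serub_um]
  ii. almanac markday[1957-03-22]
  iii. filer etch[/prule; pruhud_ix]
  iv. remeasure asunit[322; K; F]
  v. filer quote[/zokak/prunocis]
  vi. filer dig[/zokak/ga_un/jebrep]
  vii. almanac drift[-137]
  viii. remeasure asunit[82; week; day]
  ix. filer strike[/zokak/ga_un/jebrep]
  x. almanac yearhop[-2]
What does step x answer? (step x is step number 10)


Answer: 1954-11-05

Derivation:
Then filer etch with p: /zokak/prunocis, c: serub_um, giving created.
Using almanac markday with d: 1957-03-22, yielding 1957-03-22.
Invoking filer etch with p: /prule, c: pruhud_ix, which returns created.
Invoking remeasure asunit with v: 322, u_from: K, u_to: F: 11993/100.
I try filer quote with p: /zokak/prunocis, — result: serub_um.
I try filer dig with p: /zokak/ga_un/jebrep, yielding ok.
Now I run almanac drift with n: -137, giving 1956-11-05.
I use remeasure asunit with v: 82, u_from: week, u_to: day, and see 574.
I call filer strike with p: /zokak/ga_un/jebrep, and see ok.
Using almanac yearhop with n: -2, → 1954-11-05.


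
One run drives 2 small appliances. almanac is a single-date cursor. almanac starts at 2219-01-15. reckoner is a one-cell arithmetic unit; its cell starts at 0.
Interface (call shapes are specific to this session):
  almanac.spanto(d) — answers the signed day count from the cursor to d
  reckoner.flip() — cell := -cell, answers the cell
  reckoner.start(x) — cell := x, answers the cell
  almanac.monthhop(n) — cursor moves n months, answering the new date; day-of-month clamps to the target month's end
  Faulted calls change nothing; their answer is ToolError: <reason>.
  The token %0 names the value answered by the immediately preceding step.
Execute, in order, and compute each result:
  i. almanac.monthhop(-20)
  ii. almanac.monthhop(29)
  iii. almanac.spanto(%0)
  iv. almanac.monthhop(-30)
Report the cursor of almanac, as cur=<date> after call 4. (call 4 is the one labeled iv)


Answer: cur=2217-04-15

Derivation:
Act: almanac.monthhop[n→-20]
Obs: 2217-05-15
Act: almanac.monthhop[n→29]
Obs: 2219-10-15
Act: almanac.spanto[d→%0]
Obs: 0
Act: almanac.monthhop[n→-30]
Obs: 2217-04-15


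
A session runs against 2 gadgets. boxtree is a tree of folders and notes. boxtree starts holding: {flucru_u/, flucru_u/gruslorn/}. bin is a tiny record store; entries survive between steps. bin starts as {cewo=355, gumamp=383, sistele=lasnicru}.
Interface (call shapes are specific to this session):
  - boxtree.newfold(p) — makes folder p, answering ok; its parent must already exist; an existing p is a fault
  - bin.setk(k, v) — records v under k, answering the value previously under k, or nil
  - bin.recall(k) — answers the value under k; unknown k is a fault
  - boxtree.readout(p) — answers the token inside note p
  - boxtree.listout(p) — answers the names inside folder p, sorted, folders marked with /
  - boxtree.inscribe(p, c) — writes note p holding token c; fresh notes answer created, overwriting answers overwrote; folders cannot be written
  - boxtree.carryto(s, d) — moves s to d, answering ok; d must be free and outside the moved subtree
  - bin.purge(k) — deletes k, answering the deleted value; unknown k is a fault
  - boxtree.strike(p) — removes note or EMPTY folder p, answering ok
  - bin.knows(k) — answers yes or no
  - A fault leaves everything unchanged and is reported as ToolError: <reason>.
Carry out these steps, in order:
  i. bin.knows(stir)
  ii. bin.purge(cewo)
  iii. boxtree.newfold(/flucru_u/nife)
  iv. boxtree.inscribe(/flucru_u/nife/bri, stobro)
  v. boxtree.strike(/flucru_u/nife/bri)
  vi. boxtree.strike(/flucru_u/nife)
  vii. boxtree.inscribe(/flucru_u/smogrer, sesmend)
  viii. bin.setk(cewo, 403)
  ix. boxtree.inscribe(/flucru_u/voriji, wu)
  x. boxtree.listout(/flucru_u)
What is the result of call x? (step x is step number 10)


$ bin.knows k='stir'
[out] no
$ bin.purge k='cewo'
[out] 355
$ boxtree.newfold p='/flucru_u/nife'
[out] ok
$ boxtree.inscribe p='/flucru_u/nife/bri' c='stobro'
[out] created
$ boxtree.strike p='/flucru_u/nife/bri'
[out] ok
$ boxtree.strike p='/flucru_u/nife'
[out] ok
$ boxtree.inscribe p='/flucru_u/smogrer' c='sesmend'
[out] created
$ bin.setk k='cewo' v='403'
[out] nil
$ boxtree.inscribe p='/flucru_u/voriji' c='wu'
[out] created
$ boxtree.listout p='/flucru_u'
[out] [gruslorn/, smogrer, voriji]

Answer: [gruslorn/, smogrer, voriji]


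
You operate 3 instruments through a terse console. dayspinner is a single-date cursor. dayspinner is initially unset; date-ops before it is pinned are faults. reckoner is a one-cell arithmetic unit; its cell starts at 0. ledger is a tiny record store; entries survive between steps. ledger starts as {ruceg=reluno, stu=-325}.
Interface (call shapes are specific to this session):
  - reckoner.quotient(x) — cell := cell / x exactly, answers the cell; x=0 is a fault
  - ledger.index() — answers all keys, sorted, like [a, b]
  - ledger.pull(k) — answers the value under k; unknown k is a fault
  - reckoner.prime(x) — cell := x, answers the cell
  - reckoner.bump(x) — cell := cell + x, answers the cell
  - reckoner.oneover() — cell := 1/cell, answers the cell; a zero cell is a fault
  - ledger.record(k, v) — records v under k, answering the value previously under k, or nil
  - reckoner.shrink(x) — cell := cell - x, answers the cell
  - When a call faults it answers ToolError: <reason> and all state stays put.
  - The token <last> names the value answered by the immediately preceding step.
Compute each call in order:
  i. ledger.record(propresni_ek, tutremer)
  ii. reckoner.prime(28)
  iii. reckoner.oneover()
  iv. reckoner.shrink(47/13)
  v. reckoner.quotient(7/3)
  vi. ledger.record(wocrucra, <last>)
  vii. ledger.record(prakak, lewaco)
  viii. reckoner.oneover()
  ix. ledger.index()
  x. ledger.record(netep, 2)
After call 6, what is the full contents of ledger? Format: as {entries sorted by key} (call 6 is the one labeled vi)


Answer: {propresni_ek=tutremer, ruceg=reluno, stu=-325, wocrucra=-3909/2548}

Derivation:
Step: ledger.record[k=propresni_ek; v=tutremer]
Result: nil
Step: reckoner.prime[x=28]
Result: 28
Step: reckoner.oneover[]
Result: 1/28
Step: reckoner.shrink[x=47/13]
Result: -1303/364
Step: reckoner.quotient[x=7/3]
Result: -3909/2548
Step: ledger.record[k=wocrucra; v=<last>]
Result: nil
Step: ledger.record[k=prakak; v=lewaco]
Result: nil
Step: reckoner.oneover[]
Result: -2548/3909
Step: ledger.index[]
Result: [prakak, propresni_ek, ruceg, stu, wocrucra]
Step: ledger.record[k=netep; v=2]
Result: nil


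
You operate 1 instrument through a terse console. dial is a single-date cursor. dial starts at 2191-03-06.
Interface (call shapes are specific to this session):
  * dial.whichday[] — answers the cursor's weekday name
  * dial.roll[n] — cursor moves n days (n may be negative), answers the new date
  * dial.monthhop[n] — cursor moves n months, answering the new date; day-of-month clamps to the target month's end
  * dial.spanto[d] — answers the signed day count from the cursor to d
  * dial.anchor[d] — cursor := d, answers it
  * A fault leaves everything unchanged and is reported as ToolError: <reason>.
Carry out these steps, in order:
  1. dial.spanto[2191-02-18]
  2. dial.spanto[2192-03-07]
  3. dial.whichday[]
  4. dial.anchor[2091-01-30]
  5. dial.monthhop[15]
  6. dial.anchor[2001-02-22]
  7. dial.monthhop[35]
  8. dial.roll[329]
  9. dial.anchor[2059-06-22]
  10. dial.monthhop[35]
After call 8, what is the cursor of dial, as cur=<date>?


Answer: cur=2004-12-16

Derivation:
Calling dial.spanto on d→2191-02-18, which returns -16.
Using dial.spanto on d→2192-03-07, — result: 367.
Then dial.whichday, → Sunday.
I try dial.anchor on d→2091-01-30, → 2091-01-30.
Calling dial.monthhop on n→15, which returns 2092-04-30.
Using dial.anchor on d→2001-02-22, and observe 2001-02-22.
Next I call dial.monthhop on n→35, and get 2004-01-22.
I call dial.roll on n→329, and observe 2004-12-16.
Now I run dial.anchor on d→2059-06-22, — result: 2059-06-22.
I use dial.monthhop on n→35, and observe 2062-05-22.


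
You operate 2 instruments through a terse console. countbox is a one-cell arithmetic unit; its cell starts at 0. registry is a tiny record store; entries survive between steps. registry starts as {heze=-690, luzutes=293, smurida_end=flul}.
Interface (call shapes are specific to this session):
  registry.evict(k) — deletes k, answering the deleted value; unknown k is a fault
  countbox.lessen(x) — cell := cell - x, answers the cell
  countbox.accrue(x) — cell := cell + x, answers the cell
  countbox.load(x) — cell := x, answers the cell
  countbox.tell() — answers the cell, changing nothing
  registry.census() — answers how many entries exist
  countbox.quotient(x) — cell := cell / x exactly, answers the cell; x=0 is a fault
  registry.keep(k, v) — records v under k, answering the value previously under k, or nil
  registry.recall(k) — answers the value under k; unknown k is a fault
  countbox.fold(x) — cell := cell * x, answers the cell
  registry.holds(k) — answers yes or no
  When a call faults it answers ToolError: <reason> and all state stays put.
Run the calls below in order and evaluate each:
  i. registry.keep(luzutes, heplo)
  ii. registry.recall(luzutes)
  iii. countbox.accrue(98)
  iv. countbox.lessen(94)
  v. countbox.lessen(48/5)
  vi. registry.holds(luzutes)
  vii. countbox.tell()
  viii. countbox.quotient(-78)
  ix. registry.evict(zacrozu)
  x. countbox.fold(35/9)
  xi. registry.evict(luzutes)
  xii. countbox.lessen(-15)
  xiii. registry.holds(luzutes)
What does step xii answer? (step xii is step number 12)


>>> registry.keep luzutes heplo
[out] 293
>>> registry.recall luzutes
[out] heplo
>>> countbox.accrue 98
[out] 98
>>> countbox.lessen 94
[out] 4
>>> countbox.lessen 48/5
[out] -28/5
>>> registry.holds luzutes
[out] yes
>>> countbox.tell
[out] -28/5
>>> countbox.quotient -78
[out] 14/195
>>> registry.evict zacrozu
[out] ToolError: no such key zacrozu
>>> countbox.fold 35/9
[out] 98/351
>>> registry.evict luzutes
[out] heplo
>>> countbox.lessen -15
[out] 5363/351
>>> registry.holds luzutes
[out] no

Answer: 5363/351


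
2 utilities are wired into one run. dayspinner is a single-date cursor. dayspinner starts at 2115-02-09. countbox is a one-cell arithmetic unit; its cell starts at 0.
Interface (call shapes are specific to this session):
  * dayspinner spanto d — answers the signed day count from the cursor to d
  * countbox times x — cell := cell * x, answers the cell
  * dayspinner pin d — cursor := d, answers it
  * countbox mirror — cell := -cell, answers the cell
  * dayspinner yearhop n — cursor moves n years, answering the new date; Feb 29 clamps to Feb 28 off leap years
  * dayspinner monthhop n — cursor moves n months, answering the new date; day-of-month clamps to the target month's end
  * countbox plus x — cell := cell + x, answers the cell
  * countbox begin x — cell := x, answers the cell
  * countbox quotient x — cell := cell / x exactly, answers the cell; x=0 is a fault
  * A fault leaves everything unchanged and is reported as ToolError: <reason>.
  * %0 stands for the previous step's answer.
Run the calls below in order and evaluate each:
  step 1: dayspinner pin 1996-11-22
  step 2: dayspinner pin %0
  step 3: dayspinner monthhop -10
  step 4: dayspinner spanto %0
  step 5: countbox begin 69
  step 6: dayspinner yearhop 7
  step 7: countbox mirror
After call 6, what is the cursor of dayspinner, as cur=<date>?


Answer: cur=2003-01-22

Derivation:
Act: dayspinner pin[d='1996-11-22']
Obs: 1996-11-22
Act: dayspinner pin[d='%0']
Obs: 1996-11-22
Act: dayspinner monthhop[n='-10']
Obs: 1996-01-22
Act: dayspinner spanto[d='%0']
Obs: 0
Act: countbox begin[x='69']
Obs: 69
Act: dayspinner yearhop[n='7']
Obs: 2003-01-22
Act: countbox mirror[]
Obs: -69


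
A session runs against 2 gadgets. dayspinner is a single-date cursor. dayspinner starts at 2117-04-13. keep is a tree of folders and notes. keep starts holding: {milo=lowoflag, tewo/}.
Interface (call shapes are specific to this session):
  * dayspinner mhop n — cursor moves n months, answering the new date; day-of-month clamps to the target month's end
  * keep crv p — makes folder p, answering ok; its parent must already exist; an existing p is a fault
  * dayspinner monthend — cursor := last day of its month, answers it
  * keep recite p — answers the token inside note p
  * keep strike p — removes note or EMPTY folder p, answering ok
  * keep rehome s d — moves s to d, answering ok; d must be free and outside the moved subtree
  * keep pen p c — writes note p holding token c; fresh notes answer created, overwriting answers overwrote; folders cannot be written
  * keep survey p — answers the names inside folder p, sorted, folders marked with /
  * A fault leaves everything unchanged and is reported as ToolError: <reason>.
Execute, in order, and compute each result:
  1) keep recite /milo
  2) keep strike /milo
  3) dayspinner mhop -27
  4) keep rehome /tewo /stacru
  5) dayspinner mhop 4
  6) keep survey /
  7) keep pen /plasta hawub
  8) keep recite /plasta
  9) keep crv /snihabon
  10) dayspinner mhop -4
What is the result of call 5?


>>> keep recite p→/milo
= lowoflag
>>> keep strike p→/milo
= ok
>>> dayspinner mhop n→-27
= 2115-01-13
>>> keep rehome s→/tewo d→/stacru
= ok
>>> dayspinner mhop n→4
= 2115-05-13
>>> keep survey p→/
= [stacru/]
>>> keep pen p→/plasta c→hawub
= created
>>> keep recite p→/plasta
= hawub
>>> keep crv p→/snihabon
= ok
>>> dayspinner mhop n→-4
= 2115-01-13

Answer: 2115-05-13


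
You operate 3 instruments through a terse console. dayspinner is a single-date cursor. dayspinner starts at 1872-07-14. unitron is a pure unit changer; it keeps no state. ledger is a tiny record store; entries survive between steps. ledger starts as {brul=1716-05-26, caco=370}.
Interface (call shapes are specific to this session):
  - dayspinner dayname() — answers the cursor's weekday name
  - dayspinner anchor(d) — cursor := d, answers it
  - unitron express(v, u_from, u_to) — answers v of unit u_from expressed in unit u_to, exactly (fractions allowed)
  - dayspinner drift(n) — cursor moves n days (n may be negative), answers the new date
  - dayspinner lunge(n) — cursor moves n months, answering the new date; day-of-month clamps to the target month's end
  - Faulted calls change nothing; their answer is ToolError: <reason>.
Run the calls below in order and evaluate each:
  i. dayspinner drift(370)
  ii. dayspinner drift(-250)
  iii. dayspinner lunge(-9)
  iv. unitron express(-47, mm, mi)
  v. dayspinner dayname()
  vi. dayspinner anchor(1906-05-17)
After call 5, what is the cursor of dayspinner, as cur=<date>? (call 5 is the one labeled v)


==> dayspinner drift(n=370)
<== 1873-07-19
==> dayspinner drift(n=-250)
<== 1872-11-11
==> dayspinner lunge(n=-9)
<== 1872-02-11
==> unitron express(v=-47, u_from=mm, u_to=mi)
<== -47/1609344
==> dayspinner dayname()
<== Sunday
==> dayspinner anchor(d=1906-05-17)
<== 1906-05-17

Answer: cur=1872-02-11


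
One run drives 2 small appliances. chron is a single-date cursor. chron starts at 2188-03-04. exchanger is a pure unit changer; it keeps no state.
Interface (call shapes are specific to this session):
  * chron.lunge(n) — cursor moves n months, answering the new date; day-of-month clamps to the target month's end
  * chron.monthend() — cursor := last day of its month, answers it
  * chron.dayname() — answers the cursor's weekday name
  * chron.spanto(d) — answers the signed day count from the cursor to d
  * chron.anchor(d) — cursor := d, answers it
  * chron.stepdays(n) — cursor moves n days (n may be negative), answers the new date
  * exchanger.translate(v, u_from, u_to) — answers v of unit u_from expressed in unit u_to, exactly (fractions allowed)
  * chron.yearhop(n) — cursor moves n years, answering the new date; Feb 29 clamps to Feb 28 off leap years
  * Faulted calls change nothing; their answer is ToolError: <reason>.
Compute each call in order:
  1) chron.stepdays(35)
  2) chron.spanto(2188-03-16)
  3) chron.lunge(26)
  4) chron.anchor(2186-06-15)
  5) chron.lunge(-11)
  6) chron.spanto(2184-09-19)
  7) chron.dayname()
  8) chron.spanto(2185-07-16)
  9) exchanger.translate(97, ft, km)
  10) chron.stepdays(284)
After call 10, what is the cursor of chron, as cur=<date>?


Next I call chron.stepdays on n→35: 2188-04-08.
I use chron.spanto on d→2188-03-16, giving -23.
I run chron.lunge on n→26, giving 2190-06-08.
Using chron.anchor on d→2186-06-15, and observe 2186-06-15.
I invoke chron.lunge on n→-11, yielding 2185-07-15.
Then chron.spanto on d→2184-09-19, which returns -299.
Invoking chron.dayname: Friday.
Invoking chron.spanto on d→2185-07-16, and get 1.
Using exchanger.translate on v→97, u_from→ft, u_to→km, and get 36957/1250000.
I run chron.stepdays on n→284, giving 2186-04-25.

Answer: cur=2186-04-25


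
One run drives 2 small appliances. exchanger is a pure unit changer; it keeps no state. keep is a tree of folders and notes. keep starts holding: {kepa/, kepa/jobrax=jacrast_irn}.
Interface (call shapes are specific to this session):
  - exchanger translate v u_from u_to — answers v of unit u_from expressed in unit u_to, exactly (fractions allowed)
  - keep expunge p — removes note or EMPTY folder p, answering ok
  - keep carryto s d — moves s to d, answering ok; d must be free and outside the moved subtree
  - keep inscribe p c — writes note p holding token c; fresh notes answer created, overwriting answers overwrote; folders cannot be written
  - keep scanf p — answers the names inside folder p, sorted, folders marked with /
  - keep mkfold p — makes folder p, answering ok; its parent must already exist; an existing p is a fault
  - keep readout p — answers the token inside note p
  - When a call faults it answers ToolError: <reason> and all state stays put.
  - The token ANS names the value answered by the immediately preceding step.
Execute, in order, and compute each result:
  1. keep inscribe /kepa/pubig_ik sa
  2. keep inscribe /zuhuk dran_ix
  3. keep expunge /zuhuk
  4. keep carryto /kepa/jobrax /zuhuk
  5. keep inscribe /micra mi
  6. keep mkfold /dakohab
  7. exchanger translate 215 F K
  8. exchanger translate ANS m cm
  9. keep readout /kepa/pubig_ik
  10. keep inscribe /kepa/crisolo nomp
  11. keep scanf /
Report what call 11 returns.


CALL keep inscribe[/kepa/pubig_ik; sa]
RET  created
CALL keep inscribe[/zuhuk; dran_ix]
RET  created
CALL keep expunge[/zuhuk]
RET  ok
CALL keep carryto[/kepa/jobrax; /zuhuk]
RET  ok
CALL keep inscribe[/micra; mi]
RET  created
CALL keep mkfold[/dakohab]
RET  ok
CALL exchanger translate[215; F; K]
RET  22489/60
CALL exchanger translate[ANS; m; cm]
RET  112445/3
CALL keep readout[/kepa/pubig_ik]
RET  sa
CALL keep inscribe[/kepa/crisolo; nomp]
RET  created
CALL keep scanf[/]
RET  [dakohab/, kepa/, micra, zuhuk]

Answer: [dakohab/, kepa/, micra, zuhuk]


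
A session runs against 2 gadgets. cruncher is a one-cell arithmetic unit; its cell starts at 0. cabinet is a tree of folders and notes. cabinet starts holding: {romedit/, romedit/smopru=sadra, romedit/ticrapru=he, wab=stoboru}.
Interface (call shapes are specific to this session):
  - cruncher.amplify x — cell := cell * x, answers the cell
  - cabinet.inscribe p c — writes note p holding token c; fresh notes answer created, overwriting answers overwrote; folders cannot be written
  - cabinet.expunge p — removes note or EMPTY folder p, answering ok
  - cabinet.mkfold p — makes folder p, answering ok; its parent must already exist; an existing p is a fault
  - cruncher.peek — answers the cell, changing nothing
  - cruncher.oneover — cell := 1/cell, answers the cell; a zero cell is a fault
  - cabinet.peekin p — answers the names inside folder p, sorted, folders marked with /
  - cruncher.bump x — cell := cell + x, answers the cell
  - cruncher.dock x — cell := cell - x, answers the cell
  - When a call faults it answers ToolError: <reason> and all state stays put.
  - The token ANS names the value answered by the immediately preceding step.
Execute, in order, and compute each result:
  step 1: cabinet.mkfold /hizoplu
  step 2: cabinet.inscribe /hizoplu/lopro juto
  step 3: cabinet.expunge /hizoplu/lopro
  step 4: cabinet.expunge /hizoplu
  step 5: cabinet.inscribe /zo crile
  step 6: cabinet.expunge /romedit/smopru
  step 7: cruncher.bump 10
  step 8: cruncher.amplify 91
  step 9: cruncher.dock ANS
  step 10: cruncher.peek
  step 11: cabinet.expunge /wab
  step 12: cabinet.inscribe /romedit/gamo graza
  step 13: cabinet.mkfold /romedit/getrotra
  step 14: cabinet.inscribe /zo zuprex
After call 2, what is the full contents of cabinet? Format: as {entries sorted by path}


Answer: {hizoplu/, hizoplu/lopro=juto, romedit/, romedit/smopru=sadra, romedit/ticrapru=he, wab=stoboru}

Derivation:
>>> mkfold p→/hizoplu
  ok
>>> inscribe p→/hizoplu/lopro c→juto
  created
>>> expunge p→/hizoplu/lopro
  ok
>>> expunge p→/hizoplu
  ok
>>> inscribe p→/zo c→crile
  created
>>> expunge p→/romedit/smopru
  ok
>>> bump x→10
  10
>>> amplify x→91
  910
>>> dock x→ANS
  0
>>> peek
  0
>>> expunge p→/wab
  ok
>>> inscribe p→/romedit/gamo c→graza
  created
>>> mkfold p→/romedit/getrotra
  ok
>>> inscribe p→/zo c→zuprex
  overwrote


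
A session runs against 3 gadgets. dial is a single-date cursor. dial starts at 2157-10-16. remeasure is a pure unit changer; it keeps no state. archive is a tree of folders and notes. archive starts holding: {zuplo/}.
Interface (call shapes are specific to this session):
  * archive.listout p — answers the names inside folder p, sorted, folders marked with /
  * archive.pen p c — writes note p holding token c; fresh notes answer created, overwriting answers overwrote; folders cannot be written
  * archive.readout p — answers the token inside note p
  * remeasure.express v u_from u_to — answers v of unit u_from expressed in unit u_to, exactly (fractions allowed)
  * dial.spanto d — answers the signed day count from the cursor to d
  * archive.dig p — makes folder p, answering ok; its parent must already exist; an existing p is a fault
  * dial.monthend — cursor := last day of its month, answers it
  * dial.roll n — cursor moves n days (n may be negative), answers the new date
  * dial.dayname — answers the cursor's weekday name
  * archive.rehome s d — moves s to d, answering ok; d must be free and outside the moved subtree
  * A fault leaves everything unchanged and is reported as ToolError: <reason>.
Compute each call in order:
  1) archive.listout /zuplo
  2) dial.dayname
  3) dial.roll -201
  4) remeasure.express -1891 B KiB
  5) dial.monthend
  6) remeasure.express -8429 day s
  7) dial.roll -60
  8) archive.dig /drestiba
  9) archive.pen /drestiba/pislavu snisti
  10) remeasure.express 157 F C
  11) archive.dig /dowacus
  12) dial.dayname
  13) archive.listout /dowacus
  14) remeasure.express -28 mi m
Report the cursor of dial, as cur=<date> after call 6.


Answer: cur=2157-03-31

Derivation:
;; 1. listout(p→/zuplo) : []
;; 2. dayname() : Sunday
;; 3. roll(n→-201) : 2157-03-29
;; 4. express(v→-1891, u_from→B, u_to→KiB) : -1891/1024
;; 5. monthend() : 2157-03-31
;; 6. express(v→-8429, u_from→day, u_to→s) : -728265600
;; 7. roll(n→-60) : 2157-01-30
;; 8. dig(p→/drestiba) : ok
;; 9. pen(p→/drestiba/pislavu, c→snisti) : created
;; 10. express(v→157, u_from→F, u_to→C) : 625/9
;; 11. dig(p→/dowacus) : ok
;; 12. dayname() : Sunday
;; 13. listout(p→/dowacus) : []
;; 14. express(v→-28, u_from→mi, u_to→m) : -5632704/125
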